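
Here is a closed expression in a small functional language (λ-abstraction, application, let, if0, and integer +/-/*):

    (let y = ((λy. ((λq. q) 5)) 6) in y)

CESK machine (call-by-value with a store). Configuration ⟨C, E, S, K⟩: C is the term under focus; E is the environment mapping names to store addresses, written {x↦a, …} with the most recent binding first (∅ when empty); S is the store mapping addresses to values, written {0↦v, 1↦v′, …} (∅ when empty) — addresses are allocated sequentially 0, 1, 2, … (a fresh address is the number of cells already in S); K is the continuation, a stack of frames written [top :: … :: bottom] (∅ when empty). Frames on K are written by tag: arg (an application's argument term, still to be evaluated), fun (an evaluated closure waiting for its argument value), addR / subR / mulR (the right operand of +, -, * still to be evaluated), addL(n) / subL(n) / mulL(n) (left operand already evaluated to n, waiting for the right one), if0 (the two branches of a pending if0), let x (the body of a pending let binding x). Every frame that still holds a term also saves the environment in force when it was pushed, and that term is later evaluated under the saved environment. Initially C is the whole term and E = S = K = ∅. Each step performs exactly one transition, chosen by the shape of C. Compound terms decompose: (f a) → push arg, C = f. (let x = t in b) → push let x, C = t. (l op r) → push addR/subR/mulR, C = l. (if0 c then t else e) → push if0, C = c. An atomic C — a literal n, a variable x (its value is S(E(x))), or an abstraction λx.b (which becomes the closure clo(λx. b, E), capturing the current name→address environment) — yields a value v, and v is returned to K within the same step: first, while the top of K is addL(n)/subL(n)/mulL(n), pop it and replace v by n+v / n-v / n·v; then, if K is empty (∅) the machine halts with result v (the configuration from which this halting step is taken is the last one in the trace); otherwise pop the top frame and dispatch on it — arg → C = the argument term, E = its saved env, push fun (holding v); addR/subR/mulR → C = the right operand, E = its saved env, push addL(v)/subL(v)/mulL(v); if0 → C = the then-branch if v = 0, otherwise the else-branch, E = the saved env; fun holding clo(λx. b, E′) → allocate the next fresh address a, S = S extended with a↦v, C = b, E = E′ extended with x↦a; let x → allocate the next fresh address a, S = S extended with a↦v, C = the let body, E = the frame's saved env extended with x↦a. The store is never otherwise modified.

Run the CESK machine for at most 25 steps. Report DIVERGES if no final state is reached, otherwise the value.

Answer: 5

Derivation:
step 0: ⟨C=(let y = ((λy. ((λq. q) 5)) 6) in y); E=∅; S=∅; K=∅⟩
step 1: ⟨C=((λy. ((λq. q) 5)) 6); E=∅; S=∅; K=[let y]⟩
step 2: ⟨C=(λy. ((λq. q) 5)); E=∅; S=∅; K=[arg :: let y]⟩
step 3: ⟨C=6; E=∅; S=∅; K=[fun :: let y]⟩
step 4: ⟨C=((λq. q) 5); E={y↦0}; S={0↦6}; K=[let y]⟩
step 5: ⟨C=(λq. q); E={y↦0}; S={0↦6}; K=[arg :: let y]⟩
step 6: ⟨C=5; E={y↦0}; S={0↦6}; K=[fun :: let y]⟩
step 7: ⟨C=q; E={q↦1, y↦0}; S={0↦6, 1↦5}; K=[let y]⟩
step 8: ⟨C=y; E={y↦2}; S={0↦6, 1↦5, 2↦5}; K=∅⟩
→ final value 5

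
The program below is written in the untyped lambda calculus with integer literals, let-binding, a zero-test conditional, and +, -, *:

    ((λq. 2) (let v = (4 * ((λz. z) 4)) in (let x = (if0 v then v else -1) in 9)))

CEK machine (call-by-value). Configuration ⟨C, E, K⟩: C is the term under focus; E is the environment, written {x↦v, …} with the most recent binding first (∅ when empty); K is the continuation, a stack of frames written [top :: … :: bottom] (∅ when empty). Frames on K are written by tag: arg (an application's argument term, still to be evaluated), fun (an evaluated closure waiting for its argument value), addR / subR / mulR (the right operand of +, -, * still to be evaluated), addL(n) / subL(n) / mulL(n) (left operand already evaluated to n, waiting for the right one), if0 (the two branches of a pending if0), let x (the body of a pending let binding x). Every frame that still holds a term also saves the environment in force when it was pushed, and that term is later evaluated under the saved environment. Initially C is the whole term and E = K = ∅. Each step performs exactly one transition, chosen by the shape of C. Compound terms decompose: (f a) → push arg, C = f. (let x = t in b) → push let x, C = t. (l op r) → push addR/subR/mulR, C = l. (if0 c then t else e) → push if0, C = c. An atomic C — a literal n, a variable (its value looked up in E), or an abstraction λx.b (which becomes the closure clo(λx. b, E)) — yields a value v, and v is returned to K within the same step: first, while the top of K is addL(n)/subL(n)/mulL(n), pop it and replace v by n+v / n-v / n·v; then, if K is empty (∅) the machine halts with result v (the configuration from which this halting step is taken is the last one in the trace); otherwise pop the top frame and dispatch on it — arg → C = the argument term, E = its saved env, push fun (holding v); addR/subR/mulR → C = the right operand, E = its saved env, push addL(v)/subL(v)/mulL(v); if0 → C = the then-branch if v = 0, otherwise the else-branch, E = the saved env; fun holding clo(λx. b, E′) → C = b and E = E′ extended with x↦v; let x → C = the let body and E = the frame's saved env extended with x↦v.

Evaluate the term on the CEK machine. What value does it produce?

Answer: 2

Execution trace:
[0] ⟨C=((λq. 2) (let v = (4 * ((λz. z) 4)) in (let x = (if0 v then v else -1) in 9))); E=∅; K=∅⟩
[1] ⟨C=(λq. 2); E=∅; K=[arg]⟩
[2] ⟨C=(let v = (4 * ((λz. z) 4)) in (let x = (if0 v then v else -1) in 9)); E=∅; K=[fun]⟩
[3] ⟨C=(4 * ((λz. z) 4)); E=∅; K=[let v :: fun]⟩
[4] ⟨C=4; E=∅; K=[mulR :: let v :: fun]⟩
[5] ⟨C=((λz. z) 4); E=∅; K=[mulL(4) :: let v :: fun]⟩
[6] ⟨C=(λz. z); E=∅; K=[arg :: mulL(4) :: let v :: fun]⟩
[7] ⟨C=4; E=∅; K=[fun :: mulL(4) :: let v :: fun]⟩
[8] ⟨C=z; E={z↦4}; K=[mulL(4) :: let v :: fun]⟩
[9] ⟨C=(let x = (if0 v then v else -1) in 9); E={v↦16}; K=[fun]⟩
[10] ⟨C=(if0 v then v else -1); E={v↦16}; K=[let x :: fun]⟩
[11] ⟨C=v; E={v↦16}; K=[if0 :: let x :: fun]⟩
[12] ⟨C=-1; E={v↦16}; K=[let x :: fun]⟩
[13] ⟨C=9; E={x↦-1, v↦16}; K=[fun]⟩
[14] ⟨C=2; E={q↦9}; K=∅⟩
→ final value 2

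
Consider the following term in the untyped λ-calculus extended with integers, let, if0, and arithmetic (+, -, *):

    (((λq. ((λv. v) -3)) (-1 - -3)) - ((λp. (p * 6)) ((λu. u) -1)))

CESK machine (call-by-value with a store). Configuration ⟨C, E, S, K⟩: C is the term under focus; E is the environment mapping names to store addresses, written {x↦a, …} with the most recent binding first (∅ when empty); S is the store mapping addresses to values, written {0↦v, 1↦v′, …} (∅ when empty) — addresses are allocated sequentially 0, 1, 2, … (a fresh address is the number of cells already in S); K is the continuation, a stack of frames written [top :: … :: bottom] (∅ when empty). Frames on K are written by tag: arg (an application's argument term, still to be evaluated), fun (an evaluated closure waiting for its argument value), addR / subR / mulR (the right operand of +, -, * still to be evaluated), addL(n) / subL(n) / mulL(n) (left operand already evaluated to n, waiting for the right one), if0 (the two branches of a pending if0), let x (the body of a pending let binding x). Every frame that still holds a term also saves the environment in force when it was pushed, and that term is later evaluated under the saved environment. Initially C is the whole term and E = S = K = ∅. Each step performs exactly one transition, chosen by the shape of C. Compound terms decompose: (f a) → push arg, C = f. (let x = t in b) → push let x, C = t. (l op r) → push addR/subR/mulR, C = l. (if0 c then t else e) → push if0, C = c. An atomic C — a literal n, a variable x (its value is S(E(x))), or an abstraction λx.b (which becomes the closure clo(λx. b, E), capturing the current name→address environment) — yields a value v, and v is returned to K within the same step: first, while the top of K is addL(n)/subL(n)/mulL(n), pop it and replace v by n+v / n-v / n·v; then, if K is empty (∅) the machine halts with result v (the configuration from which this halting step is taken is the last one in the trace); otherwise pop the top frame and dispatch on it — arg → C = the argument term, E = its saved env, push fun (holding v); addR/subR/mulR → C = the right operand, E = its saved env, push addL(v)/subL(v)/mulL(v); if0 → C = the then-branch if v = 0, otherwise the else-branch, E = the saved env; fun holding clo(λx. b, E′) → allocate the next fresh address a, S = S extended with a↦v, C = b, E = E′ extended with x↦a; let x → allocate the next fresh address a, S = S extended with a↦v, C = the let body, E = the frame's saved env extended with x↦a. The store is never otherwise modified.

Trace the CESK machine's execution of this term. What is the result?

step 0: ⟨C=(((λq. ((λv. v) -3)) (-1 - -3)) - ((λp. (p * 6)) ((λu. u) -1))); E=∅; S=∅; K=∅⟩
step 1: ⟨C=((λq. ((λv. v) -3)) (-1 - -3)); E=∅; S=∅; K=[subR]⟩
step 2: ⟨C=(λq. ((λv. v) -3)); E=∅; S=∅; K=[arg :: subR]⟩
step 3: ⟨C=(-1 - -3); E=∅; S=∅; K=[fun :: subR]⟩
step 4: ⟨C=-1; E=∅; S=∅; K=[subR :: fun :: subR]⟩
step 5: ⟨C=-3; E=∅; S=∅; K=[subL(-1) :: fun :: subR]⟩
step 6: ⟨C=((λv. v) -3); E={q↦0}; S={0↦2}; K=[subR]⟩
step 7: ⟨C=(λv. v); E={q↦0}; S={0↦2}; K=[arg :: subR]⟩
step 8: ⟨C=-3; E={q↦0}; S={0↦2}; K=[fun :: subR]⟩
step 9: ⟨C=v; E={v↦1, q↦0}; S={0↦2, 1↦-3}; K=[subR]⟩
step 10: ⟨C=((λp. (p * 6)) ((λu. u) -1)); E=∅; S={0↦2, 1↦-3}; K=[subL(-3)]⟩
step 11: ⟨C=(λp. (p * 6)); E=∅; S={0↦2, 1↦-3}; K=[arg :: subL(-3)]⟩
step 12: ⟨C=((λu. u) -1); E=∅; S={0↦2, 1↦-3}; K=[fun :: subL(-3)]⟩
step 13: ⟨C=(λu. u); E=∅; S={0↦2, 1↦-3}; K=[arg :: fun :: subL(-3)]⟩
step 14: ⟨C=-1; E=∅; S={0↦2, 1↦-3}; K=[fun :: fun :: subL(-3)]⟩
step 15: ⟨C=u; E={u↦2}; S={0↦2, 1↦-3, 2↦-1}; K=[fun :: subL(-3)]⟩
step 16: ⟨C=(p * 6); E={p↦3}; S={0↦2, 1↦-3, 2↦-1, 3↦-1}; K=[subL(-3)]⟩
step 17: ⟨C=p; E={p↦3}; S={0↦2, 1↦-3, 2↦-1, 3↦-1}; K=[mulR :: subL(-3)]⟩
step 18: ⟨C=6; E={p↦3}; S={0↦2, 1↦-3, 2↦-1, 3↦-1}; K=[mulL(-1) :: subL(-3)]⟩
→ final value 3

Answer: 3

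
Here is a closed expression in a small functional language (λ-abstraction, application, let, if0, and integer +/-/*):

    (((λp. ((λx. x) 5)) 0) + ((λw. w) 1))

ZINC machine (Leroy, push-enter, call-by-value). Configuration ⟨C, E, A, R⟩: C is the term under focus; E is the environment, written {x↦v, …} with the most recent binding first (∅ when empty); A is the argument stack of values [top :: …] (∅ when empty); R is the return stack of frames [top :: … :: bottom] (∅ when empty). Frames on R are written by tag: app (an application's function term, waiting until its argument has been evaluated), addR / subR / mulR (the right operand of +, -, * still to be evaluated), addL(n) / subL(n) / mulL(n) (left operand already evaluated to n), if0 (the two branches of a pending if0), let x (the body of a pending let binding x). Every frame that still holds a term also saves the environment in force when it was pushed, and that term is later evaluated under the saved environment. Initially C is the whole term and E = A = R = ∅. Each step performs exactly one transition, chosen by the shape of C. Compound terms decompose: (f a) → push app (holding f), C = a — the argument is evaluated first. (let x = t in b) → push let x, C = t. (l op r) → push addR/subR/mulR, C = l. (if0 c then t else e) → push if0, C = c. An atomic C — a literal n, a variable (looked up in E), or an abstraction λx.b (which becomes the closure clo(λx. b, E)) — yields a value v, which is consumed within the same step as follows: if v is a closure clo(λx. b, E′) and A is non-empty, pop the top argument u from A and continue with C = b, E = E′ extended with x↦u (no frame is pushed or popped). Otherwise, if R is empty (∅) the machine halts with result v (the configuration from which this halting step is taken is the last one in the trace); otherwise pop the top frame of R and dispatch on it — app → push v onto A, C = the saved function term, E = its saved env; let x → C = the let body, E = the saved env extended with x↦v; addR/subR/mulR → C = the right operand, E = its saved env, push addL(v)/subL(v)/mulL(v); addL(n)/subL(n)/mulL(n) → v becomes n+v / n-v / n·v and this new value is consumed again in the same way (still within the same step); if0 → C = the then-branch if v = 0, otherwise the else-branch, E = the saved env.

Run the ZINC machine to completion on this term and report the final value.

Answer: 6

Execution trace:
[0] [C=(((λp. ((λx. x) 5)) 0) + ((λw. w) 1)) | E=∅ | A=∅ | R=∅]
[1] [C=((λp. ((λx. x) 5)) 0) | E=∅ | A=∅ | R=[addR]]
[2] [C=0 | E=∅ | A=∅ | R=[app :: addR]]
[3] [C=(λp. ((λx. x) 5)) | E=∅ | A=[0] | R=[addR]]
[4] [C=((λx. x) 5) | E={p↦0} | A=∅ | R=[addR]]
[5] [C=5 | E={p↦0} | A=∅ | R=[app :: addR]]
[6] [C=(λx. x) | E={p↦0} | A=[5] | R=[addR]]
[7] [C=x | E={x↦5, p↦0} | A=∅ | R=[addR]]
[8] [C=((λw. w) 1) | E=∅ | A=∅ | R=[addL(5)]]
[9] [C=1 | E=∅ | A=∅ | R=[app :: addL(5)]]
[10] [C=(λw. w) | E=∅ | A=[1] | R=[addL(5)]]
[11] [C=w | E={w↦1} | A=∅ | R=[addL(5)]]
→ final value 6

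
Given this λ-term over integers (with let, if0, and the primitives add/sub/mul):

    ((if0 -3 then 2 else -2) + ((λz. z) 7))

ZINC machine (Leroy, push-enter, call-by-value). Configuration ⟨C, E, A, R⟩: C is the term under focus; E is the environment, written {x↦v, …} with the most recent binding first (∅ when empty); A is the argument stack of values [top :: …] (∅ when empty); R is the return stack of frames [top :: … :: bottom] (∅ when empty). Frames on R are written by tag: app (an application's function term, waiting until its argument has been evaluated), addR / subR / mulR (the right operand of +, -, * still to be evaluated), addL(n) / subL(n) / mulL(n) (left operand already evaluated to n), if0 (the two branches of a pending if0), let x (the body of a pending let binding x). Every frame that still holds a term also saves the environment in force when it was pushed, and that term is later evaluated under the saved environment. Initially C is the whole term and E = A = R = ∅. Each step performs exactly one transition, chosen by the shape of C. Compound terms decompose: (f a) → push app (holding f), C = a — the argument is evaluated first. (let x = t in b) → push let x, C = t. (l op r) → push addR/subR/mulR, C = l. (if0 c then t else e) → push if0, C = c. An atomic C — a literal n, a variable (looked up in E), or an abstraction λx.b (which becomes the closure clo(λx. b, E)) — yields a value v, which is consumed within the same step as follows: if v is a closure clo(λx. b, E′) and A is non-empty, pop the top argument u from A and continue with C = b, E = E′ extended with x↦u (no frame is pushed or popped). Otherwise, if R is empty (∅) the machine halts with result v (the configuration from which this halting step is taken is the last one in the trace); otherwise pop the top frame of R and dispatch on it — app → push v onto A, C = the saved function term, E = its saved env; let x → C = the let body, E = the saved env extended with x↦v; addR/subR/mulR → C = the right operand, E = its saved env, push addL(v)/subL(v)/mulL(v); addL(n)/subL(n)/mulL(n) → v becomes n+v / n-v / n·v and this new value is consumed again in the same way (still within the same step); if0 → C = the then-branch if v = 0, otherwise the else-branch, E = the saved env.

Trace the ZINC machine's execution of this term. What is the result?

0. ⟨C=((if0 -3 then 2 else -2) + ((λz. z) 7)); E=∅; A=∅; R=∅⟩
1. ⟨C=(if0 -3 then 2 else -2); E=∅; A=∅; R=[addR]⟩
2. ⟨C=-3; E=∅; A=∅; R=[if0 :: addR]⟩
3. ⟨C=-2; E=∅; A=∅; R=[addR]⟩
4. ⟨C=((λz. z) 7); E=∅; A=∅; R=[addL(-2)]⟩
5. ⟨C=7; E=∅; A=∅; R=[app :: addL(-2)]⟩
6. ⟨C=(λz. z); E=∅; A=[7]; R=[addL(-2)]⟩
7. ⟨C=z; E={z↦7}; A=∅; R=[addL(-2)]⟩
→ final value 5

Answer: 5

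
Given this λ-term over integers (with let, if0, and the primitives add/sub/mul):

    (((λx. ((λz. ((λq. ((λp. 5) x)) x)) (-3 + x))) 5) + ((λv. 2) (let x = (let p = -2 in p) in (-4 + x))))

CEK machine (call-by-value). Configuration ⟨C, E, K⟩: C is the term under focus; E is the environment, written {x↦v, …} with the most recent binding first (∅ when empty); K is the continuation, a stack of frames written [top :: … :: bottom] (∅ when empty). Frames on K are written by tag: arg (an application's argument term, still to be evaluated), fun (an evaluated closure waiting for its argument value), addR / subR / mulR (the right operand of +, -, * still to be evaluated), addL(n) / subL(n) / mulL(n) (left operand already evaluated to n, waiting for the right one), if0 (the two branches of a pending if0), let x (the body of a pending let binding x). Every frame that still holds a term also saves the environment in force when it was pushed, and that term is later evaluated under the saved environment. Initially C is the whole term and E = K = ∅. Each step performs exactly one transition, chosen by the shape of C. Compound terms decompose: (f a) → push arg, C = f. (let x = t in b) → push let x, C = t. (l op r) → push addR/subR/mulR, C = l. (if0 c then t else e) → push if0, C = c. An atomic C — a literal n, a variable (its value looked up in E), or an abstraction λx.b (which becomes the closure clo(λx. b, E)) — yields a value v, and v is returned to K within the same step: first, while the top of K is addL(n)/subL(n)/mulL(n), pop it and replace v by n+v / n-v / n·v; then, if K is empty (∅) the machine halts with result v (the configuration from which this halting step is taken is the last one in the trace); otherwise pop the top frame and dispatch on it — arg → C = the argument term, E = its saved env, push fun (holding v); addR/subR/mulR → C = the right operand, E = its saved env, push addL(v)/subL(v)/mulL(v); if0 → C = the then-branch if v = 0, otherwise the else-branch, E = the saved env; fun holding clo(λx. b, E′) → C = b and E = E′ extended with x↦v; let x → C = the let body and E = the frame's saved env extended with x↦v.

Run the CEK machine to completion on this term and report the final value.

t=0: [C=(((λx. ((λz. ((λq. ((λp. 5) x)) x)) (-3 + x))) 5) + ((λv. 2) (let x = (let p = -2 in p) in (-4 + x)))) | E=∅ | K=∅]
t=1: [C=((λx. ((λz. ((λq. ((λp. 5) x)) x)) (-3 + x))) 5) | E=∅ | K=[addR]]
t=2: [C=(λx. ((λz. ((λq. ((λp. 5) x)) x)) (-3 + x))) | E=∅ | K=[arg :: addR]]
t=3: [C=5 | E=∅ | K=[fun :: addR]]
t=4: [C=((λz. ((λq. ((λp. 5) x)) x)) (-3 + x)) | E={x↦5} | K=[addR]]
t=5: [C=(λz. ((λq. ((λp. 5) x)) x)) | E={x↦5} | K=[arg :: addR]]
t=6: [C=(-3 + x) | E={x↦5} | K=[fun :: addR]]
t=7: [C=-3 | E={x↦5} | K=[addR :: fun :: addR]]
t=8: [C=x | E={x↦5} | K=[addL(-3) :: fun :: addR]]
t=9: [C=((λq. ((λp. 5) x)) x) | E={z↦2, x↦5} | K=[addR]]
t=10: [C=(λq. ((λp. 5) x)) | E={z↦2, x↦5} | K=[arg :: addR]]
t=11: [C=x | E={z↦2, x↦5} | K=[fun :: addR]]
t=12: [C=((λp. 5) x) | E={q↦5, z↦2, x↦5} | K=[addR]]
t=13: [C=(λp. 5) | E={q↦5, z↦2, x↦5} | K=[arg :: addR]]
t=14: [C=x | E={q↦5, z↦2, x↦5} | K=[fun :: addR]]
t=15: [C=5 | E={p↦5, q↦5, z↦2, x↦5} | K=[addR]]
t=16: [C=((λv. 2) (let x = (let p = -2 in p) in (-4 + x))) | E=∅ | K=[addL(5)]]
t=17: [C=(λv. 2) | E=∅ | K=[arg :: addL(5)]]
t=18: [C=(let x = (let p = -2 in p) in (-4 + x)) | E=∅ | K=[fun :: addL(5)]]
t=19: [C=(let p = -2 in p) | E=∅ | K=[let x :: fun :: addL(5)]]
t=20: [C=-2 | E=∅ | K=[let p :: let x :: fun :: addL(5)]]
t=21: [C=p | E={p↦-2} | K=[let x :: fun :: addL(5)]]
t=22: [C=(-4 + x) | E={x↦-2} | K=[fun :: addL(5)]]
t=23: [C=-4 | E={x↦-2} | K=[addR :: fun :: addL(5)]]
t=24: [C=x | E={x↦-2} | K=[addL(-4) :: fun :: addL(5)]]
t=25: [C=2 | E={v↦-6} | K=[addL(5)]]
→ final value 7

Answer: 7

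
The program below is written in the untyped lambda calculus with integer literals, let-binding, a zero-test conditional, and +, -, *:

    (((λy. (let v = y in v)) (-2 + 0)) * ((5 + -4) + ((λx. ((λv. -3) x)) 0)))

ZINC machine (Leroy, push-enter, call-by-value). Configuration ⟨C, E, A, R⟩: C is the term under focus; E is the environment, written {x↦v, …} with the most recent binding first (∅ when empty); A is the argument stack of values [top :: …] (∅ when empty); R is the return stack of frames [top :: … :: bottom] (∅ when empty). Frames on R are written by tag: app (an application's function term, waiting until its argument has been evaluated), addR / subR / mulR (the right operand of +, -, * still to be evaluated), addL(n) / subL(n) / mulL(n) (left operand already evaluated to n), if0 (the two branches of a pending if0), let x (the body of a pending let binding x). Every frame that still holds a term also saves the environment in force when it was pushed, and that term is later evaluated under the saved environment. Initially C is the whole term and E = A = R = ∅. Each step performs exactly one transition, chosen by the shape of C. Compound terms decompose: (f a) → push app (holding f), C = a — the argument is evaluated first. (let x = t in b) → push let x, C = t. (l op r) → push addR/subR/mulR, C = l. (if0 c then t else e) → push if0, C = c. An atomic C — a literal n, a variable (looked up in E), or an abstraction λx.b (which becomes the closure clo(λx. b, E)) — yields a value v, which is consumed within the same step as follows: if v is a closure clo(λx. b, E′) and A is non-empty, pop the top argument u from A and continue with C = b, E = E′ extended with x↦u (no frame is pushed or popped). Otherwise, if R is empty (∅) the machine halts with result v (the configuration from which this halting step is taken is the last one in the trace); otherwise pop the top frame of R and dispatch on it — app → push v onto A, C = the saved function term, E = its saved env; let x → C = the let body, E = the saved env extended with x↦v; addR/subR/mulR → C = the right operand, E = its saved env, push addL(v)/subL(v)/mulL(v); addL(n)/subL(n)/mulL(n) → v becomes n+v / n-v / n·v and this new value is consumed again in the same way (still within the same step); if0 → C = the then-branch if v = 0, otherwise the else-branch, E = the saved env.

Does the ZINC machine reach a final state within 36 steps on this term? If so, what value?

Answer: 4

Derivation:
0. ⟨C=(((λy. (let v = y in v)) (-2 + 0)) * ((5 + -4) + ((λx. ((λv. -3) x)) 0))); E=∅; A=∅; R=∅⟩
1. ⟨C=((λy. (let v = y in v)) (-2 + 0)); E=∅; A=∅; R=[mulR]⟩
2. ⟨C=(-2 + 0); E=∅; A=∅; R=[app :: mulR]⟩
3. ⟨C=-2; E=∅; A=∅; R=[addR :: app :: mulR]⟩
4. ⟨C=0; E=∅; A=∅; R=[addL(-2) :: app :: mulR]⟩
5. ⟨C=(λy. (let v = y in v)); E=∅; A=[-2]; R=[mulR]⟩
6. ⟨C=(let v = y in v); E={y↦-2}; A=∅; R=[mulR]⟩
7. ⟨C=y; E={y↦-2}; A=∅; R=[let v :: mulR]⟩
8. ⟨C=v; E={v↦-2, y↦-2}; A=∅; R=[mulR]⟩
9. ⟨C=((5 + -4) + ((λx. ((λv. -3) x)) 0)); E=∅; A=∅; R=[mulL(-2)]⟩
10. ⟨C=(5 + -4); E=∅; A=∅; R=[addR :: mulL(-2)]⟩
11. ⟨C=5; E=∅; A=∅; R=[addR :: addR :: mulL(-2)]⟩
12. ⟨C=-4; E=∅; A=∅; R=[addL(5) :: addR :: mulL(-2)]⟩
13. ⟨C=((λx. ((λv. -3) x)) 0); E=∅; A=∅; R=[addL(1) :: mulL(-2)]⟩
14. ⟨C=0; E=∅; A=∅; R=[app :: addL(1) :: mulL(-2)]⟩
15. ⟨C=(λx. ((λv. -3) x)); E=∅; A=[0]; R=[addL(1) :: mulL(-2)]⟩
16. ⟨C=((λv. -3) x); E={x↦0}; A=∅; R=[addL(1) :: mulL(-2)]⟩
17. ⟨C=x; E={x↦0}; A=∅; R=[app :: addL(1) :: mulL(-2)]⟩
18. ⟨C=(λv. -3); E={x↦0}; A=[0]; R=[addL(1) :: mulL(-2)]⟩
19. ⟨C=-3; E={v↦0, x↦0}; A=∅; R=[addL(1) :: mulL(-2)]⟩
→ final value 4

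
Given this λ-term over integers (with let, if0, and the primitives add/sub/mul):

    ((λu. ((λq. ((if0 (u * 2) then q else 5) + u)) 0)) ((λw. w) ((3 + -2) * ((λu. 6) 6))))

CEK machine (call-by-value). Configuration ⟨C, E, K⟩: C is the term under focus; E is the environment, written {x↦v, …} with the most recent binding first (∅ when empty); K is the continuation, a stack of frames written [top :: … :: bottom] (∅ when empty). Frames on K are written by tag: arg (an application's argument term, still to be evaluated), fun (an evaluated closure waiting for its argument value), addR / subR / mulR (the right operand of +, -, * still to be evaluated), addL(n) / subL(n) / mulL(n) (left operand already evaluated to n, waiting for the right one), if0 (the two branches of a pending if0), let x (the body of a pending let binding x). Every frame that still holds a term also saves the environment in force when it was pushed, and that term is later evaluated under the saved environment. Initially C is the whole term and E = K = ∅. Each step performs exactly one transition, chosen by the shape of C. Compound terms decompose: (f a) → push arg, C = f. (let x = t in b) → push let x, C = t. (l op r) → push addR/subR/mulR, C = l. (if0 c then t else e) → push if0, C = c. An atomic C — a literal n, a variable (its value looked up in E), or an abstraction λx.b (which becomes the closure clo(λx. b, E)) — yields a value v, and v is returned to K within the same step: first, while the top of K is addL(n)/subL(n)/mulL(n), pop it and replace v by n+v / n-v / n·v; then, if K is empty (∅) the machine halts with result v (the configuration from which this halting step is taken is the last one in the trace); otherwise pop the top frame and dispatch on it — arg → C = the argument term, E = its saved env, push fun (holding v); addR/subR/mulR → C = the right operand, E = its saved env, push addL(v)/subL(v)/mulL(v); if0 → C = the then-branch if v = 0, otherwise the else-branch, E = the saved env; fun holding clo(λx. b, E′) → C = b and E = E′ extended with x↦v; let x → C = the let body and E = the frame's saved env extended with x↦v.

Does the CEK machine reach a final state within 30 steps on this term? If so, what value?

Answer: 11

Machine steps:
0. ⟨C=((λu. ((λq. ((if0 (u * 2) then q else 5) + u)) 0)) ((λw. w) ((3 + -2) * ((λu. 6) 6)))); E=∅; K=∅⟩
1. ⟨C=(λu. ((λq. ((if0 (u * 2) then q else 5) + u)) 0)); E=∅; K=[arg]⟩
2. ⟨C=((λw. w) ((3 + -2) * ((λu. 6) 6))); E=∅; K=[fun]⟩
3. ⟨C=(λw. w); E=∅; K=[arg :: fun]⟩
4. ⟨C=((3 + -2) * ((λu. 6) 6)); E=∅; K=[fun :: fun]⟩
5. ⟨C=(3 + -2); E=∅; K=[mulR :: fun :: fun]⟩
6. ⟨C=3; E=∅; K=[addR :: mulR :: fun :: fun]⟩
7. ⟨C=-2; E=∅; K=[addL(3) :: mulR :: fun :: fun]⟩
8. ⟨C=((λu. 6) 6); E=∅; K=[mulL(1) :: fun :: fun]⟩
9. ⟨C=(λu. 6); E=∅; K=[arg :: mulL(1) :: fun :: fun]⟩
10. ⟨C=6; E=∅; K=[fun :: mulL(1) :: fun :: fun]⟩
11. ⟨C=6; E={u↦6}; K=[mulL(1) :: fun :: fun]⟩
12. ⟨C=w; E={w↦6}; K=[fun]⟩
13. ⟨C=((λq. ((if0 (u * 2) then q else 5) + u)) 0); E={u↦6}; K=∅⟩
14. ⟨C=(λq. ((if0 (u * 2) then q else 5) + u)); E={u↦6}; K=[arg]⟩
15. ⟨C=0; E={u↦6}; K=[fun]⟩
16. ⟨C=((if0 (u * 2) then q else 5) + u); E={q↦0, u↦6}; K=∅⟩
17. ⟨C=(if0 (u * 2) then q else 5); E={q↦0, u↦6}; K=[addR]⟩
18. ⟨C=(u * 2); E={q↦0, u↦6}; K=[if0 :: addR]⟩
19. ⟨C=u; E={q↦0, u↦6}; K=[mulR :: if0 :: addR]⟩
20. ⟨C=2; E={q↦0, u↦6}; K=[mulL(6) :: if0 :: addR]⟩
21. ⟨C=5; E={q↦0, u↦6}; K=[addR]⟩
22. ⟨C=u; E={q↦0, u↦6}; K=[addL(5)]⟩
→ final value 11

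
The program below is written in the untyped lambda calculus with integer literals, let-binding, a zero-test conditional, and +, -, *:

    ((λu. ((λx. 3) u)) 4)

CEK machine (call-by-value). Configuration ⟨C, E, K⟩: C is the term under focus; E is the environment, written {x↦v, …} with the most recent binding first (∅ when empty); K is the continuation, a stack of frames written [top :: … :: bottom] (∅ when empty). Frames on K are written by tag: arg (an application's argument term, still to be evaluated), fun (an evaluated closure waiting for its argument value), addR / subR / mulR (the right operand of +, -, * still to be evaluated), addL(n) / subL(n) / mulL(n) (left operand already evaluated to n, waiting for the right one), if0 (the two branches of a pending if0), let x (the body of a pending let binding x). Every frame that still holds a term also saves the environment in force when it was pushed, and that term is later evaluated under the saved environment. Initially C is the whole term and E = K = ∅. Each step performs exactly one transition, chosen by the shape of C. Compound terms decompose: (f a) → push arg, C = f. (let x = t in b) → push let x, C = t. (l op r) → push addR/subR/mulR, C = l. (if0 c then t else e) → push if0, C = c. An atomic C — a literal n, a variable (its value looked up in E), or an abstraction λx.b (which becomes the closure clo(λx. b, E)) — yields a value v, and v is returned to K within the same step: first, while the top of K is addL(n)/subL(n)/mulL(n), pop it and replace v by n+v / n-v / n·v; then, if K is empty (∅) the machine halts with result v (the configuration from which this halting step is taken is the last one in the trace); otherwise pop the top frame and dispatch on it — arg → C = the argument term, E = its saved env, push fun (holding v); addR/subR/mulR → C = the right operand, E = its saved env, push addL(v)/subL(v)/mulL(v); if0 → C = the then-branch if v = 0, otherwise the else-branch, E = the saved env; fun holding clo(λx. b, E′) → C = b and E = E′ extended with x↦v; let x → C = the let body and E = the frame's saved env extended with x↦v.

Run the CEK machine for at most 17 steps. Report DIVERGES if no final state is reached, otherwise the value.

step 0: <C=((λu. ((λx. 3) u)) 4), E=∅, K=∅>
step 1: <C=(λu. ((λx. 3) u)), E=∅, K=[arg]>
step 2: <C=4, E=∅, K=[fun]>
step 3: <C=((λx. 3) u), E={u↦4}, K=∅>
step 4: <C=(λx. 3), E={u↦4}, K=[arg]>
step 5: <C=u, E={u↦4}, K=[fun]>
step 6: <C=3, E={x↦4, u↦4}, K=∅>
→ final value 3

Answer: 3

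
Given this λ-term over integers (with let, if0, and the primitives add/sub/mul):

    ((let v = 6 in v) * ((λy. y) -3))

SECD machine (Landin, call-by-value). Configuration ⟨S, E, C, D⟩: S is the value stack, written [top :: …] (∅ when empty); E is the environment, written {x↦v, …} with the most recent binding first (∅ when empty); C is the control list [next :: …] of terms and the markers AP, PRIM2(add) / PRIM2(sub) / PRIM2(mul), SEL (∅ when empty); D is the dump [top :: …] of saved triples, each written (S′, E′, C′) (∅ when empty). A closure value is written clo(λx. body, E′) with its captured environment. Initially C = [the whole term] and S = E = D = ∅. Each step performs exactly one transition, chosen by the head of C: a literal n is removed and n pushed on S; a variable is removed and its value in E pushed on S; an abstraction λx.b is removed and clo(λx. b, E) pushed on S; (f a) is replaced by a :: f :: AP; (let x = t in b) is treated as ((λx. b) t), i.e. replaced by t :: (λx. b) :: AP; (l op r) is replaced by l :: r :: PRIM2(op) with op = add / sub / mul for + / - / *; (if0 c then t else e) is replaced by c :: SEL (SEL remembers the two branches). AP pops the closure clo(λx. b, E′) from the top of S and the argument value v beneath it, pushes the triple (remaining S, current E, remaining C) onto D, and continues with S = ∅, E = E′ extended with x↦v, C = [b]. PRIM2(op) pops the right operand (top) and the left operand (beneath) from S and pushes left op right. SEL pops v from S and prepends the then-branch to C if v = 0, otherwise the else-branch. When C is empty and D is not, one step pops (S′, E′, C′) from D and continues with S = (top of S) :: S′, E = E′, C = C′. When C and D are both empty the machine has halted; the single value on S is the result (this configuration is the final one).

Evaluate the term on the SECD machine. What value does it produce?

Answer: -18

Derivation:
step 0: [S=∅ | E=∅ | C=[((let v = 6 in v) * ((λy. y) -3))] | D=∅]
step 1: [S=∅ | E=∅ | C=[(let v = 6 in v) :: ((λy. y) -3) :: PRIM2(mul)] | D=∅]
step 2: [S=∅ | E=∅ | C=[6 :: (λv. v) :: AP :: ((λy. y) -3) :: PRIM2(mul)] | D=∅]
step 3: [S=[6] | E=∅ | C=[(λv. v) :: AP :: ((λy. y) -3) :: PRIM2(mul)] | D=∅]
step 4: [S=[clo(λv. v, ∅) :: 6] | E=∅ | C=[AP :: ((λy. y) -3) :: PRIM2(mul)] | D=∅]
step 5: [S=∅ | E={v↦6} | C=[v] | D=[(∅, ∅, [((λy. y) -3) :: PRIM2(mul)])]]
step 6: [S=[6] | E={v↦6} | C=∅ | D=[(∅, ∅, [((λy. y) -3) :: PRIM2(mul)])]]
step 7: [S=[6] | E=∅ | C=[((λy. y) -3) :: PRIM2(mul)] | D=∅]
step 8: [S=[6] | E=∅ | C=[-3 :: (λy. y) :: AP :: PRIM2(mul)] | D=∅]
step 9: [S=[-3 :: 6] | E=∅ | C=[(λy. y) :: AP :: PRIM2(mul)] | D=∅]
step 10: [S=[clo(λy. y, ∅) :: -3 :: 6] | E=∅ | C=[AP :: PRIM2(mul)] | D=∅]
step 11: [S=∅ | E={y↦-3} | C=[y] | D=[([6], ∅, [PRIM2(mul)])]]
step 12: [S=[-3] | E={y↦-3} | C=∅ | D=[([6], ∅, [PRIM2(mul)])]]
step 13: [S=[-3 :: 6] | E=∅ | C=[PRIM2(mul)] | D=∅]
step 14: [S=[-18] | E=∅ | C=∅ | D=∅]
→ final value -18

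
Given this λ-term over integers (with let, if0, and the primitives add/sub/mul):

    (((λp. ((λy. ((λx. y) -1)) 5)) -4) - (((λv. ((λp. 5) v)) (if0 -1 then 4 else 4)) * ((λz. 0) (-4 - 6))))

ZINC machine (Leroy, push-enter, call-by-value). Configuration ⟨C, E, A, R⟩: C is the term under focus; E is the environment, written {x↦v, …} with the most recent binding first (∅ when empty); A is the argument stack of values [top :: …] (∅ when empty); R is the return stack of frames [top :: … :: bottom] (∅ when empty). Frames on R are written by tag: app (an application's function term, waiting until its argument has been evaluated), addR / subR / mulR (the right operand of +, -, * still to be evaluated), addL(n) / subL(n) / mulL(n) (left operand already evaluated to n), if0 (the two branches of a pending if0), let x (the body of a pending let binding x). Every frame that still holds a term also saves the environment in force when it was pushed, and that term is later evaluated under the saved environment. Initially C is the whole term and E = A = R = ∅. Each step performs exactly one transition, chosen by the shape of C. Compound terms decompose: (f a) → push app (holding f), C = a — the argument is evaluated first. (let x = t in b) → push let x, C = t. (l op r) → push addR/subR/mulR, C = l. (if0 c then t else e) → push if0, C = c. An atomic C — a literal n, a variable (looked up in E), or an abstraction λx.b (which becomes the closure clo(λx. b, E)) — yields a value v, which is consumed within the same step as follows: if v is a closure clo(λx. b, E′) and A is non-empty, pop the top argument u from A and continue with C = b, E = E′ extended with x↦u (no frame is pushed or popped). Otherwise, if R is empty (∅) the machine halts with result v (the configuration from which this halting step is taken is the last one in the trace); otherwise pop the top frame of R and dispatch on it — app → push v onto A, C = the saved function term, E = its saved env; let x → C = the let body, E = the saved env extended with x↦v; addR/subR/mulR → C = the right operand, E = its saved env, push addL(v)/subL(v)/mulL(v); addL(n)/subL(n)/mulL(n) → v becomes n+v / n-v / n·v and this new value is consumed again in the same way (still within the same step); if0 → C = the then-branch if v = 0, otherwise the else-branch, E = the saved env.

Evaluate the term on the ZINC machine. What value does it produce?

Answer: 5

Execution trace:
t=0: [C=(((λp. ((λy. ((λx. y) -1)) 5)) -4) - (((λv. ((λp. 5) v)) (if0 -1 then 4 else 4)) * ((λz. 0) (-4 - 6)))) | E=∅ | A=∅ | R=∅]
t=1: [C=((λp. ((λy. ((λx. y) -1)) 5)) -4) | E=∅ | A=∅ | R=[subR]]
t=2: [C=-4 | E=∅ | A=∅ | R=[app :: subR]]
t=3: [C=(λp. ((λy. ((λx. y) -1)) 5)) | E=∅ | A=[-4] | R=[subR]]
t=4: [C=((λy. ((λx. y) -1)) 5) | E={p↦-4} | A=∅ | R=[subR]]
t=5: [C=5 | E={p↦-4} | A=∅ | R=[app :: subR]]
t=6: [C=(λy. ((λx. y) -1)) | E={p↦-4} | A=[5] | R=[subR]]
t=7: [C=((λx. y) -1) | E={y↦5, p↦-4} | A=∅ | R=[subR]]
t=8: [C=-1 | E={y↦5, p↦-4} | A=∅ | R=[app :: subR]]
t=9: [C=(λx. y) | E={y↦5, p↦-4} | A=[-1] | R=[subR]]
t=10: [C=y | E={x↦-1, y↦5, p↦-4} | A=∅ | R=[subR]]
t=11: [C=(((λv. ((λp. 5) v)) (if0 -1 then 4 else 4)) * ((λz. 0) (-4 - 6))) | E=∅ | A=∅ | R=[subL(5)]]
t=12: [C=((λv. ((λp. 5) v)) (if0 -1 then 4 else 4)) | E=∅ | A=∅ | R=[mulR :: subL(5)]]
t=13: [C=(if0 -1 then 4 else 4) | E=∅ | A=∅ | R=[app :: mulR :: subL(5)]]
t=14: [C=-1 | E=∅ | A=∅ | R=[if0 :: app :: mulR :: subL(5)]]
t=15: [C=4 | E=∅ | A=∅ | R=[app :: mulR :: subL(5)]]
t=16: [C=(λv. ((λp. 5) v)) | E=∅ | A=[4] | R=[mulR :: subL(5)]]
t=17: [C=((λp. 5) v) | E={v↦4} | A=∅ | R=[mulR :: subL(5)]]
t=18: [C=v | E={v↦4} | A=∅ | R=[app :: mulR :: subL(5)]]
t=19: [C=(λp. 5) | E={v↦4} | A=[4] | R=[mulR :: subL(5)]]
t=20: [C=5 | E={p↦4, v↦4} | A=∅ | R=[mulR :: subL(5)]]
t=21: [C=((λz. 0) (-4 - 6)) | E=∅ | A=∅ | R=[mulL(5) :: subL(5)]]
t=22: [C=(-4 - 6) | E=∅ | A=∅ | R=[app :: mulL(5) :: subL(5)]]
t=23: [C=-4 | E=∅ | A=∅ | R=[subR :: app :: mulL(5) :: subL(5)]]
t=24: [C=6 | E=∅ | A=∅ | R=[subL(-4) :: app :: mulL(5) :: subL(5)]]
t=25: [C=(λz. 0) | E=∅ | A=[-10] | R=[mulL(5) :: subL(5)]]
t=26: [C=0 | E={z↦-10} | A=∅ | R=[mulL(5) :: subL(5)]]
→ final value 5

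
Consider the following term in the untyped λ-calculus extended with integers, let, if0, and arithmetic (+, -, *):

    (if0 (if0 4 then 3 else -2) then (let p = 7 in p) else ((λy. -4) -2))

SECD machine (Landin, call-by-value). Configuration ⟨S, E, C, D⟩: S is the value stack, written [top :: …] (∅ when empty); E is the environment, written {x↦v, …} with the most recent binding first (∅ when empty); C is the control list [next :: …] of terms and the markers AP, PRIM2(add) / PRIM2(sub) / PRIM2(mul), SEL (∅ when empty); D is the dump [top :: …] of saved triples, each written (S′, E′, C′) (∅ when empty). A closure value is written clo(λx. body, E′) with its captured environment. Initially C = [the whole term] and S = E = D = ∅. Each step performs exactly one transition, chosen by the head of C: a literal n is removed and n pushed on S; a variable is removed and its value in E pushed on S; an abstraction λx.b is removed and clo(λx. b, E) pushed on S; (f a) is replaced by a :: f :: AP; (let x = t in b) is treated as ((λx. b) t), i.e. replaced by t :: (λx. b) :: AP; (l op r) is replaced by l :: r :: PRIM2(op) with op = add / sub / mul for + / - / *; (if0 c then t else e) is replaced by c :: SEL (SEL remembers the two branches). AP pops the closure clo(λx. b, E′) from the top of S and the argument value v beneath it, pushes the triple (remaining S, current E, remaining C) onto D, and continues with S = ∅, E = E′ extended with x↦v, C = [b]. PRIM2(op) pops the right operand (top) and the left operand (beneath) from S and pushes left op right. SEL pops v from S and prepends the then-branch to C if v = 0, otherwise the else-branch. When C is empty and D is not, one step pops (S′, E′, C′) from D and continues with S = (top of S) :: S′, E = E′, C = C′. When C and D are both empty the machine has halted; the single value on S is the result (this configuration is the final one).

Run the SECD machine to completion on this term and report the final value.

Answer: -4

Derivation:
[0] <S=∅, E=∅, C=[(if0 (if0 4 then 3 else -2) then (let p = 7 in p) else ((λy. -4) -2))], D=∅>
[1] <S=∅, E=∅, C=[(if0 4 then 3 else -2) :: SEL], D=∅>
[2] <S=∅, E=∅, C=[4 :: SEL :: SEL], D=∅>
[3] <S=[4], E=∅, C=[SEL :: SEL], D=∅>
[4] <S=∅, E=∅, C=[-2 :: SEL], D=∅>
[5] <S=[-2], E=∅, C=[SEL], D=∅>
[6] <S=∅, E=∅, C=[((λy. -4) -2)], D=∅>
[7] <S=∅, E=∅, C=[-2 :: (λy. -4) :: AP], D=∅>
[8] <S=[-2], E=∅, C=[(λy. -4) :: AP], D=∅>
[9] <S=[clo(λy. -4, ∅) :: -2], E=∅, C=[AP], D=∅>
[10] <S=∅, E={y↦-2}, C=[-4], D=[(∅, ∅, ∅)]>
[11] <S=[-4], E={y↦-2}, C=∅, D=[(∅, ∅, ∅)]>
[12] <S=[-4], E=∅, C=∅, D=∅>
→ final value -4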